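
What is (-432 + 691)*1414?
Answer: 366226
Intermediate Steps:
(-432 + 691)*1414 = 259*1414 = 366226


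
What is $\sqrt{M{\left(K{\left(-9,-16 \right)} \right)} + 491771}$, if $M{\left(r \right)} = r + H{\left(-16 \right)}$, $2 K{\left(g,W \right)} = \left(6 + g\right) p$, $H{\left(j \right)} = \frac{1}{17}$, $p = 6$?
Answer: $\frac{\sqrt{142119235}}{17} \approx 701.26$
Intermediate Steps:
$H{\left(j \right)} = \frac{1}{17}$
$K{\left(g,W \right)} = 18 + 3 g$ ($K{\left(g,W \right)} = \frac{\left(6 + g\right) 6}{2} = \frac{36 + 6 g}{2} = 18 + 3 g$)
$M{\left(r \right)} = \frac{1}{17} + r$ ($M{\left(r \right)} = r + \frac{1}{17} = \frac{1}{17} + r$)
$\sqrt{M{\left(K{\left(-9,-16 \right)} \right)} + 491771} = \sqrt{\left(\frac{1}{17} + \left(18 + 3 \left(-9\right)\right)\right) + 491771} = \sqrt{\left(\frac{1}{17} + \left(18 - 27\right)\right) + 491771} = \sqrt{\left(\frac{1}{17} - 9\right) + 491771} = \sqrt{- \frac{152}{17} + 491771} = \sqrt{\frac{8359955}{17}} = \frac{\sqrt{142119235}}{17}$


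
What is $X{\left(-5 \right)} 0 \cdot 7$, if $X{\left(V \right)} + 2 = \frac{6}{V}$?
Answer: $0$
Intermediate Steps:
$X{\left(V \right)} = -2 + \frac{6}{V}$
$X{\left(-5 \right)} 0 \cdot 7 = \left(-2 + \frac{6}{-5}\right) 0 \cdot 7 = \left(-2 + 6 \left(- \frac{1}{5}\right)\right) 0 = \left(-2 - \frac{6}{5}\right) 0 = \left(- \frac{16}{5}\right) 0 = 0$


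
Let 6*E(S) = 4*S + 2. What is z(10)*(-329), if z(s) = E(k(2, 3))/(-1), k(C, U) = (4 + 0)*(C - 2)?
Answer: 329/3 ≈ 109.67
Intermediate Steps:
k(C, U) = -8 + 4*C (k(C, U) = 4*(-2 + C) = -8 + 4*C)
E(S) = ⅓ + 2*S/3 (E(S) = (4*S + 2)/6 = (2 + 4*S)/6 = ⅓ + 2*S/3)
z(s) = -⅓ (z(s) = (⅓ + 2*(-8 + 4*2)/3)/(-1) = (⅓ + 2*(-8 + 8)/3)*(-1) = (⅓ + (⅔)*0)*(-1) = (⅓ + 0)*(-1) = (⅓)*(-1) = -⅓)
z(10)*(-329) = -⅓*(-329) = 329/3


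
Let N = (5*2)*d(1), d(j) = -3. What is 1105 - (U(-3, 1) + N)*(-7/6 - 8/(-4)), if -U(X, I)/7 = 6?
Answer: 1165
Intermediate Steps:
U(X, I) = -42 (U(X, I) = -7*6 = -42)
N = -30 (N = (5*2)*(-3) = 10*(-3) = -30)
1105 - (U(-3, 1) + N)*(-7/6 - 8/(-4)) = 1105 - (-42 - 30)*(-7/6 - 8/(-4)) = 1105 - (-72)*(-7*⅙ - 8*(-¼)) = 1105 - (-72)*(-7/6 + 2) = 1105 - (-72)*5/6 = 1105 - 1*(-60) = 1105 + 60 = 1165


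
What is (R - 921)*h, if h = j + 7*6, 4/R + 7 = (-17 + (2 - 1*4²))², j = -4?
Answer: -16693970/477 ≈ -34998.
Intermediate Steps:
R = 2/477 (R = 4/(-7 + (-17 + (2 - 1*4²))²) = 4/(-7 + (-17 + (2 - 1*16))²) = 4/(-7 + (-17 + (2 - 16))²) = 4/(-7 + (-17 - 14)²) = 4/(-7 + (-31)²) = 4/(-7 + 961) = 4/954 = 4*(1/954) = 2/477 ≈ 0.0041929)
h = 38 (h = -4 + 7*6 = -4 + 42 = 38)
(R - 921)*h = (2/477 - 921)*38 = -439315/477*38 = -16693970/477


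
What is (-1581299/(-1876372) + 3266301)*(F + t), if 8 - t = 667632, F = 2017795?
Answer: 8274924408057787341/1876372 ≈ 4.4101e+12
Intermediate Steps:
t = -667624 (t = 8 - 1*667632 = 8 - 667632 = -667624)
(-1581299/(-1876372) + 3266301)*(F + t) = (-1581299/(-1876372) + 3266301)*(2017795 - 667624) = (-1581299*(-1/1876372) + 3266301)*1350171 = (1581299/1876372 + 3266301)*1350171 = (6128797321271/1876372)*1350171 = 8274924408057787341/1876372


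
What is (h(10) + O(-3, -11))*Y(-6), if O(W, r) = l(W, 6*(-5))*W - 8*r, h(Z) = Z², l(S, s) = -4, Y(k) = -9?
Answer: -1800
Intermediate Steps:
O(W, r) = -8*r - 4*W (O(W, r) = -4*W - 8*r = -8*r - 4*W)
(h(10) + O(-3, -11))*Y(-6) = (10² + (-8*(-11) - 4*(-3)))*(-9) = (100 + (88 + 12))*(-9) = (100 + 100)*(-9) = 200*(-9) = -1800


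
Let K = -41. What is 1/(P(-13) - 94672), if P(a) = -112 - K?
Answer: -1/94743 ≈ -1.0555e-5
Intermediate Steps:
P(a) = -71 (P(a) = -112 - 1*(-41) = -112 + 41 = -71)
1/(P(-13) - 94672) = 1/(-71 - 94672) = 1/(-94743) = -1/94743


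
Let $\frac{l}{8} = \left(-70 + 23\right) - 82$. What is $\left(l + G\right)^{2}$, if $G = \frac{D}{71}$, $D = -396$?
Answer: $\frac{5426974224}{5041} \approx 1.0766 \cdot 10^{6}$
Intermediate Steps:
$G = - \frac{396}{71} \approx -5.5775$
$l = -1032$ ($l = 8 \left(\left(-70 + 23\right) - 82\right) = 8 \left(-47 - 82\right) = 8 \left(-129\right) = -1032$)
$\left(l + G\right)^{2} = \left(-1032 - \frac{396}{71}\right)^{2} = \left(- \frac{73668}{71}\right)^{2} = \frac{5426974224}{5041}$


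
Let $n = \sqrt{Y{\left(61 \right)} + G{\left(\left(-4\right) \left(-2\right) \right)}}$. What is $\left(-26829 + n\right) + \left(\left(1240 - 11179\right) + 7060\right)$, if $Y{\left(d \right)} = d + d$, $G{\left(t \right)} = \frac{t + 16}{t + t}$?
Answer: $-29708 + \frac{\sqrt{494}}{2} \approx -29697.0$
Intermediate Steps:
$G{\left(t \right)} = \frac{16 + t}{2 t}$
$Y{\left(d \right)} = 2 d$
$n = \frac{\sqrt{494}}{2}$ ($n = \sqrt{2 \cdot 61 + \frac{16 - -8}{2 \left(\left(-4\right) \left(-2\right)\right)}} = \sqrt{122 + \frac{16 + 8}{2 \cdot 8}} = \sqrt{122 + \frac{1}{2} \cdot \frac{1}{8} \cdot 24} = \sqrt{122 + \frac{3}{2}} = \sqrt{\frac{247}{2}} = \frac{\sqrt{494}}{2} \approx 11.113$)
$\left(-26829 + n\right) + \left(\left(1240 - 11179\right) + 7060\right) = \left(-26829 + \frac{\sqrt{494}}{2}\right) + \left(\left(1240 - 11179\right) + 7060\right) = \left(-26829 + \frac{\sqrt{494}}{2}\right) + \left(-9939 + 7060\right) = \left(-26829 + \frac{\sqrt{494}}{2}\right) - 2879 = -29708 + \frac{\sqrt{494}}{2}$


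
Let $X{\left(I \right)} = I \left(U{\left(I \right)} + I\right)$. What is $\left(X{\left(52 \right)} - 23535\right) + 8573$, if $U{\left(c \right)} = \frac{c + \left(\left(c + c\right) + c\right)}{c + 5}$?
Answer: $- \frac{687890}{57} \approx -12068.0$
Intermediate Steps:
$U{\left(c \right)} = \frac{4 c}{5 + c}$ ($U{\left(c \right)} = \frac{c + \left(2 c + c\right)}{5 + c} = \frac{c + 3 c}{5 + c} = \frac{4 c}{5 + c}$)
$X{\left(I \right)} = I \left(I + \frac{4 I}{5 + I}\right)$ ($X{\left(I \right)} = I \left(\frac{4 I}{5 + I} + I\right) = I \left(I + \frac{4 I}{5 + I}\right)$)
$\left(X{\left(52 \right)} - 23535\right) + 8573 = \left(\frac{52^{2} \left(9 + 52\right)}{5 + 52} - 23535\right) + 8573 = \left(2704 \cdot \frac{1}{57} \cdot 61 - 23535\right) + 8573 = \left(\frac{164944}{57} - 23535\right) + 8573 = - \frac{1176551}{57} + 8573 = - \frac{687890}{57}$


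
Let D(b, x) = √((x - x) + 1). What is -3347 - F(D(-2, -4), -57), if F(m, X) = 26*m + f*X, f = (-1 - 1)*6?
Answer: -4057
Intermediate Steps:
f = -12 (f = -2*6 = -12)
D(b, x) = 1 (D(b, x) = √(0 + 1) = √1 = 1)
F(m, X) = -12*X + 26*m (F(m, X) = 26*m - 12*X = -12*X + 26*m)
-3347 - F(D(-2, -4), -57) = -3347 - (-12*(-57) + 26*1) = -3347 - (684 + 26) = -3347 - 1*710 = -3347 - 710 = -4057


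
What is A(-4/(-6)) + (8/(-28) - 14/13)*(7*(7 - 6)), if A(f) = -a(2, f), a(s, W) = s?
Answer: -150/13 ≈ -11.538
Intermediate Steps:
A(f) = -2 (A(f) = -1*2 = -2)
A(-4/(-6)) + (8/(-28) - 14/13)*(7*(7 - 6)) = -2 + (8/(-28) - 14/13)*(7*(7 - 6)) = -2 + (8*(-1/28) - 14*1/13)*(7*1) = -2 + (-2/7 - 14/13)*7 = -2 - 124/91*7 = -2 - 124/13 = -150/13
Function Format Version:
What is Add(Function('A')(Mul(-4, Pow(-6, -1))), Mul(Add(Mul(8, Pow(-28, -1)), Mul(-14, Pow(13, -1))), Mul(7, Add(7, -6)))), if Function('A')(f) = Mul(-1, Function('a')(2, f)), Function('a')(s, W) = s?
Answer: Rational(-150, 13) ≈ -11.538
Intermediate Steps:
Function('A')(f) = -2 (Function('A')(f) = Mul(-1, 2) = -2)
Add(Function('A')(Mul(-4, Pow(-6, -1))), Mul(Add(Mul(8, Pow(-28, -1)), Mul(-14, Pow(13, -1))), Mul(7, Add(7, -6)))) = Add(-2, Mul(Add(Mul(8, Pow(-28, -1)), Mul(-14, Pow(13, -1))), Mul(7, Add(7, -6)))) = Add(-2, Mul(Add(Mul(8, Rational(-1, 28)), Mul(-14, Rational(1, 13))), Mul(7, 1))) = Add(-2, Mul(Add(Rational(-2, 7), Rational(-14, 13)), 7)) = Add(-2, Mul(Rational(-124, 91), 7)) = Add(-2, Rational(-124, 13)) = Rational(-150, 13)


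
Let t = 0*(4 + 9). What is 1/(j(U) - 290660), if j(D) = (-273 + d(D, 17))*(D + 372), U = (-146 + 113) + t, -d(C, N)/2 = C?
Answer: -1/360833 ≈ -2.7714e-6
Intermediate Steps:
t = 0 (t = 0*13 = 0)
d(C, N) = -2*C
U = -33 (U = (-146 + 113) + 0 = -33 + 0 = -33)
j(D) = (-273 - 2*D)*(372 + D) (j(D) = (-273 - 2*D)*(D + 372) = (-273 - 2*D)*(372 + D))
1/(j(U) - 290660) = 1/((-101556 - 1017*(-33) - 2*(-33)²) - 290660) = 1/((-101556 + 33561 - 2*1089) - 290660) = 1/((-101556 + 33561 - 2178) - 290660) = 1/(-70173 - 290660) = 1/(-360833) = -1/360833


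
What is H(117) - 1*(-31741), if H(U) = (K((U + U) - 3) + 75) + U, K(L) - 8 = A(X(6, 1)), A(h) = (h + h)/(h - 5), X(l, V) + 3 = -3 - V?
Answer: 191653/6 ≈ 31942.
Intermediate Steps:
X(l, V) = -6 - V (X(l, V) = -3 + (-3 - V) = -6 - V)
A(h) = 2*h/(-5 + h) (A(h) = (2*h)/(-5 + h) = 2*h/(-5 + h))
K(L) = 55/6 (K(L) = 8 + 2*(-6 - 1*1)/(-5 + (-6 - 1*1)) = 8 + 2*(-6 - 1)/(-5 + (-6 - 1)) = 8 + 2*(-7)/(-5 - 7) = 8 + 2*(-7)/(-12) = 8 + 2*(-7)*(-1/12) = 8 + 7/6 = 55/6)
H(U) = 505/6 + U (H(U) = (55/6 + 75) + U = 505/6 + U)
H(117) - 1*(-31741) = (505/6 + 117) - 1*(-31741) = 1207/6 + 31741 = 191653/6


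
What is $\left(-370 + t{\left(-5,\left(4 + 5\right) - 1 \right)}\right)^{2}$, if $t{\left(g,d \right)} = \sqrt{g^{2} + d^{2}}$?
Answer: $\left(370 - \sqrt{89}\right)^{2} \approx 1.3001 \cdot 10^{5}$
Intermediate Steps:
$t{\left(g,d \right)} = \sqrt{d^{2} + g^{2}}$
$\left(-370 + t{\left(-5,\left(4 + 5\right) - 1 \right)}\right)^{2} = \left(-370 + \sqrt{\left(\left(4 + 5\right) - 1\right)^{2} + \left(-5\right)^{2}}\right)^{2} = \left(-370 + \sqrt{\left(9 - 1\right)^{2} + 25}\right)^{2} = \left(-370 + \sqrt{8^{2} + 25}\right)^{2} = \left(-370 + \sqrt{64 + 25}\right)^{2} = \left(-370 + \sqrt{89}\right)^{2}$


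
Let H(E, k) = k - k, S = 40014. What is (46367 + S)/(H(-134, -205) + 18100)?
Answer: 86381/18100 ≈ 4.7724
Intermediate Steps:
H(E, k) = 0
(46367 + S)/(H(-134, -205) + 18100) = (46367 + 40014)/(0 + 18100) = 86381/18100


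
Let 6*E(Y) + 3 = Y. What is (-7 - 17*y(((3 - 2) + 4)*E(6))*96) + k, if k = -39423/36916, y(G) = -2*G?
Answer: 300936725/36916 ≈ 8151.9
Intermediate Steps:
E(Y) = -1/2 + Y/6
k = -39423/36916 (k = -39423*1/36916 = -39423/36916 ≈ -1.0679)
(-7 - 17*y(((3 - 2) + 4)*E(6))*96) + k = (-7 - (-34)*((3 - 2) + 4)*(-1/2 + (1/6)*6)*96) - 39423/36916 = (-7 - (-34)*(1 + 4)*(-1/2 + 1)*96) - 39423/36916 = (-7 - (-34)*5*(1/2)*96) - 39423/36916 = (-7 - (-34)*5/2*96) - 39423/36916 = (-7 - 17*(-5)*96) - 39423/36916 = (-7 + 85*96) - 39423/36916 = (-7 + 8160) - 39423/36916 = 8153 - 39423/36916 = 300936725/36916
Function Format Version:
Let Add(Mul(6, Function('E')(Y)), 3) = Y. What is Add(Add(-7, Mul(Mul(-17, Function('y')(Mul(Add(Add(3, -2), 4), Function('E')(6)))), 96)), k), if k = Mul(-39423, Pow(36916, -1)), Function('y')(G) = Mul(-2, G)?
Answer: Rational(300936725, 36916) ≈ 8151.9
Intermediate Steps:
Function('E')(Y) = Add(Rational(-1, 2), Mul(Rational(1, 6), Y))
k = Rational(-39423, 36916) (k = Mul(-39423, Rational(1, 36916)) = Rational(-39423, 36916) ≈ -1.0679)
Add(Add(-7, Mul(Mul(-17, Function('y')(Mul(Add(Add(3, -2), 4), Function('E')(6)))), 96)), k) = Add(Add(-7, Mul(Mul(-17, Mul(-2, Mul(Add(Add(3, -2), 4), Add(Rational(-1, 2), Mul(Rational(1, 6), 6))))), 96)), Rational(-39423, 36916)) = Add(Add(-7, Mul(Mul(-17, Mul(-2, Mul(Add(1, 4), Add(Rational(-1, 2), 1)))), 96)), Rational(-39423, 36916)) = Add(Add(-7, Mul(Mul(-17, Mul(-2, Mul(5, Rational(1, 2)))), 96)), Rational(-39423, 36916)) = Add(Add(-7, Mul(Mul(-17, Mul(-2, Rational(5, 2))), 96)), Rational(-39423, 36916)) = Add(Add(-7, Mul(Mul(-17, -5), 96)), Rational(-39423, 36916)) = Add(Add(-7, Mul(85, 96)), Rational(-39423, 36916)) = Add(Add(-7, 8160), Rational(-39423, 36916)) = Add(8153, Rational(-39423, 36916)) = Rational(300936725, 36916)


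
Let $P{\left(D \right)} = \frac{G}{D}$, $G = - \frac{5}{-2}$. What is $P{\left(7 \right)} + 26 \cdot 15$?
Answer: $\frac{5465}{14} \approx 390.36$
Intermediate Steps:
$G = \frac{5}{2}$ ($G = \left(-5\right) \left(- \frac{1}{2}\right) = \frac{5}{2} \approx 2.5$)
$P{\left(D \right)} = \frac{5}{2 D}$
$P{\left(7 \right)} + 26 \cdot 15 = \frac{5}{2 \cdot 7} + 26 \cdot 15 = \frac{5}{2} \cdot \frac{1}{7} + 390 = \frac{5}{14} + 390 = \frac{5465}{14}$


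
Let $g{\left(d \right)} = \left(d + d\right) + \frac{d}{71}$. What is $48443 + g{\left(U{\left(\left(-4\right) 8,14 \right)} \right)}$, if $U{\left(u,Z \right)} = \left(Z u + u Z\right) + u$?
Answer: $\frac{3306749}{71} \approx 46574.0$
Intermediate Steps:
$U{\left(u,Z \right)} = u + 2 Z u$ ($U{\left(u,Z \right)} = \left(Z u + Z u\right) + u = 2 Z u + u = u + 2 Z u$)
$g{\left(d \right)} = \frac{143 d}{71}$ ($g{\left(d \right)} = 2 d + d \frac{1}{71} = 2 d + \frac{d}{71} = \frac{143 d}{71}$)
$48443 + g{\left(U{\left(\left(-4\right) 8,14 \right)} \right)} = 48443 + \frac{143 \left(-4\right) 8 \left(1 + 2 \cdot 14\right)}{71} = 48443 + \frac{143 \left(- 32 \left(1 + 28\right)\right)}{71} = 48443 + \frac{143 \left(\left(-32\right) 29\right)}{71} = 48443 + \frac{143}{71} \left(-928\right) = 48443 - \frac{132704}{71} = \frac{3306749}{71}$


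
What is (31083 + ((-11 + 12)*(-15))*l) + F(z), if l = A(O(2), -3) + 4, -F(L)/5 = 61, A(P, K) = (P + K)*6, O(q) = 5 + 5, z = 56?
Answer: 30088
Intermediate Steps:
O(q) = 10
A(P, K) = 6*K + 6*P (A(P, K) = (K + P)*6 = 6*K + 6*P)
F(L) = -305 (F(L) = -5*61 = -305)
l = 46 (l = (6*(-3) + 6*10) + 4 = (-18 + 60) + 4 = 42 + 4 = 46)
(31083 + ((-11 + 12)*(-15))*l) + F(z) = (31083 + ((-11 + 12)*(-15))*46) - 305 = (31083 + (1*(-15))*46) - 305 = (31083 - 15*46) - 305 = (31083 - 690) - 305 = 30393 - 305 = 30088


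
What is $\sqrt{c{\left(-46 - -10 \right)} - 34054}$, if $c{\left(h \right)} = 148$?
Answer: $i \sqrt{33906} \approx 184.14 i$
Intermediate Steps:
$\sqrt{c{\left(-46 - -10 \right)} - 34054} = \sqrt{148 - 34054} = \sqrt{-33906} = i \sqrt{33906}$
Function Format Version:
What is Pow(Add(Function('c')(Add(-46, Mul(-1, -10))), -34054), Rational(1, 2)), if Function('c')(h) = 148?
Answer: Mul(I, Pow(33906, Rational(1, 2))) ≈ Mul(184.14, I)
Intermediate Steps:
Pow(Add(Function('c')(Add(-46, Mul(-1, -10))), -34054), Rational(1, 2)) = Pow(Add(148, -34054), Rational(1, 2)) = Pow(-33906, Rational(1, 2)) = Mul(I, Pow(33906, Rational(1, 2)))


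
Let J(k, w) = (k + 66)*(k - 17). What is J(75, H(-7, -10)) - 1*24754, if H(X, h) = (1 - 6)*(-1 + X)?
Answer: -16576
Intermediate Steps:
H(X, h) = 5 - 5*X (H(X, h) = -5*(-1 + X) = 5 - 5*X)
J(k, w) = (-17 + k)*(66 + k) (J(k, w) = (66 + k)*(-17 + k) = (-17 + k)*(66 + k))
J(75, H(-7, -10)) - 1*24754 = (-1122 + 75² + 49*75) - 1*24754 = (-1122 + 5625 + 3675) - 24754 = 8178 - 24754 = -16576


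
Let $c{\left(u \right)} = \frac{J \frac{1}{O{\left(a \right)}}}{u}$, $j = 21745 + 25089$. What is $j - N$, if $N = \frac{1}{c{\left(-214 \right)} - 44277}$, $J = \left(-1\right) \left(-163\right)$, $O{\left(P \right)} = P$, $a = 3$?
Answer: $\frac{1331303144140}{28425997} \approx 46834.0$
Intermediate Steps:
$j = 46834$
$J = 163$
$c{\left(u \right)} = \frac{163}{3 u}$ ($c{\left(u \right)} = \frac{163 \cdot \frac{1}{3}}{u} = \frac{163}{3 u}$)
$N = - \frac{642}{28425997}$ ($N = \frac{1}{\frac{163}{3 \left(-214\right)} - 44277} = \frac{1}{\frac{163}{3} \left(- \frac{1}{214}\right) - 44277} = \frac{1}{- \frac{163}{642} - 44277} = \frac{1}{- \frac{28425997}{642}} = - \frac{642}{28425997} \approx -2.2585 \cdot 10^{-5}$)
$j - N = 46834 - - \frac{642}{28425997} = 46834 + \frac{642}{28425997} = \frac{1331303144140}{28425997}$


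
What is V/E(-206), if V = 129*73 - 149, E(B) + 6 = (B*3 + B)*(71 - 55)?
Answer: -4634/6595 ≈ -0.70265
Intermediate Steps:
E(B) = -6 + 64*B (E(B) = -6 + (B*3 + B)*(71 - 55) = -6 + (3*B + B)*16 = -6 + (4*B)*16 = -6 + 64*B)
V = 9268 (V = 9417 - 149 = 9268)
V/E(-206) = 9268/(-6 + 64*(-206)) = 9268/(-6 - 13184) = 9268/(-13190) = 9268*(-1/13190) = -4634/6595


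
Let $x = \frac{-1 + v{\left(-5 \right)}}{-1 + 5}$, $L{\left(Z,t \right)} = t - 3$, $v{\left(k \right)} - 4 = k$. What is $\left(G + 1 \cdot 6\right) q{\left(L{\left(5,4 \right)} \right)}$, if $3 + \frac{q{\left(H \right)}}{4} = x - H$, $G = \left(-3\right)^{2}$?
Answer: $-270$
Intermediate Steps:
$v{\left(k \right)} = 4 + k$
$L{\left(Z,t \right)} = -3 + t$ ($L{\left(Z,t \right)} = t - 3 = -3 + t$)
$x = - \frac{1}{2}$ ($x = \frac{-1 + \left(4 - 5\right)}{-1 + 5} = \frac{-1 - 1}{4} = \left(-2\right) \frac{1}{4} = - \frac{1}{2} \approx -0.5$)
$G = 9$
$q{\left(H \right)} = -14 - 4 H$ ($q{\left(H \right)} = -12 + 4 \left(- \frac{1}{2} - H\right) = -12 - \left(2 + 4 H\right) = -14 - 4 H$)
$\left(G + 1 \cdot 6\right) q{\left(L{\left(5,4 \right)} \right)} = \left(9 + 1 \cdot 6\right) \left(-14 - 4 \left(-3 + 4\right)\right) = \left(9 + 6\right) \left(-14 - 4\right) = 15 \left(-14 - 4\right) = 15 \left(-18\right) = -270$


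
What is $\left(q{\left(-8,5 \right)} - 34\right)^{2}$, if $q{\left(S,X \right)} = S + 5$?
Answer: $1369$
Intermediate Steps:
$q{\left(S,X \right)} = 5 + S$
$\left(q{\left(-8,5 \right)} - 34\right)^{2} = \left(\left(5 - 8\right) - 34\right)^{2} = \left(-3 - 34\right)^{2} = \left(-37\right)^{2} = 1369$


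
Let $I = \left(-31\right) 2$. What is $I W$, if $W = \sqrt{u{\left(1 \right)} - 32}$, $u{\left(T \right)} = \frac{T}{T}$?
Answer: $- 62 i \sqrt{31} \approx - 345.2 i$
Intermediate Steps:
$u{\left(T \right)} = 1$
$W = i \sqrt{31}$ ($W = \sqrt{1 - 32} = \sqrt{-31} = i \sqrt{31} \approx 5.5678 i$)
$I = -62$
$I W = - 62 i \sqrt{31}$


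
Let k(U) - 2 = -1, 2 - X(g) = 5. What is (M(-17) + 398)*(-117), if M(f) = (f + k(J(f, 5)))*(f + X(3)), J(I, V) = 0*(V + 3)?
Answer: -84006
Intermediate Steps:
J(I, V) = 0 (J(I, V) = 0*(3 + V) = 0)
X(g) = -3 (X(g) = 2 - 1*5 = 2 - 5 = -3)
k(U) = 1 (k(U) = 2 - 1 = 1)
M(f) = (1 + f)*(-3 + f) (M(f) = (f + 1)*(f - 3) = (1 + f)*(-3 + f))
(M(-17) + 398)*(-117) = ((-3 + (-17)² - 2*(-17)) + 398)*(-117) = ((-3 + 289 + 34) + 398)*(-117) = (320 + 398)*(-117) = 718*(-117) = -84006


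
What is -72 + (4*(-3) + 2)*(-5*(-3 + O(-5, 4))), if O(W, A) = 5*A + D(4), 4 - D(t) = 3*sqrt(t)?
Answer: 678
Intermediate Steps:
D(t) = 4 - 3*sqrt(t)
O(W, A) = -2 + 5*A (O(W, A) = 5*A + (4 - 3*sqrt(4)) = 5*A + (4 - 3*2) = 5*A + (4 - 6) = 5*A - 2 = -2 + 5*A)
-72 + (4*(-3) + 2)*(-5*(-3 + O(-5, 4))) = -72 + (4*(-3) + 2)*(-5*(-3 + (-2 + 5*4))) = -72 + (-12 + 2)*(-5*(-3 + (-2 + 20))) = -72 - (-50)*(-3 + 18) = -72 - (-50)*15 = -72 - 10*(-75) = -72 + 750 = 678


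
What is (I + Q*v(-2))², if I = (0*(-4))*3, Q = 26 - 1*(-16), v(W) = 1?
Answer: 1764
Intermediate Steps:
Q = 42 (Q = 26 + 16 = 42)
I = 0 (I = 0*3 = 0)
(I + Q*v(-2))² = (0 + 42*1)² = (0 + 42)² = 42² = 1764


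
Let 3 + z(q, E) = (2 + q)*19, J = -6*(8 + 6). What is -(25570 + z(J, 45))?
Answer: -24009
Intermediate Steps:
J = -84 (J = -6*14 = -84)
z(q, E) = 35 + 19*q (z(q, E) = -3 + (2 + q)*19 = -3 + (38 + 19*q) = 35 + 19*q)
-(25570 + z(J, 45)) = -(25570 + (35 + 19*(-84))) = -(25570 + (35 - 1596)) = -(25570 - 1561) = -1*24009 = -24009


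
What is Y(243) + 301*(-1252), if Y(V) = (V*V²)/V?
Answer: -317803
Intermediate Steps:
Y(V) = V² (Y(V) = V³/V = V²)
Y(243) + 301*(-1252) = 243² + 301*(-1252) = 59049 - 376852 = -317803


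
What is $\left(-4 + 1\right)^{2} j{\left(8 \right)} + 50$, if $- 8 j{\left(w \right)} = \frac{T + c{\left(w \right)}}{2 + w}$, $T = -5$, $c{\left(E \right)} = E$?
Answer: $\frac{3973}{80} \approx 49.662$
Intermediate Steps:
$j{\left(w \right)} = - \frac{-5 + w}{8 \left(2 + w\right)}$ ($j{\left(w \right)} = - \frac{\left(-5 + w\right) \frac{1}{2 + w}}{8} = - \frac{\frac{1}{2 + w} \left(-5 + w\right)}{8} = - \frac{-5 + w}{8 \left(2 + w\right)}$)
$\left(-4 + 1\right)^{2} j{\left(8 \right)} + 50 = \left(-4 + 1\right)^{2} \frac{5 - 8}{8 \left(2 + 8\right)} + 50 = \left(-3\right)^{2} \frac{5 - 8}{8 \cdot 10} + 50 = 9 \cdot \frac{1}{8} \cdot \frac{1}{10} \left(-3\right) + 50 = 9 \left(- \frac{3}{80}\right) + 50 = - \frac{27}{80} + 50 = \frac{3973}{80}$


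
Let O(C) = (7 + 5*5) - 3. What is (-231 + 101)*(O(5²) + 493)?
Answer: -67860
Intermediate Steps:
O(C) = 29 (O(C) = (7 + 25) - 3 = 32 - 3 = 29)
(-231 + 101)*(O(5²) + 493) = (-231 + 101)*(29 + 493) = -130*522 = -67860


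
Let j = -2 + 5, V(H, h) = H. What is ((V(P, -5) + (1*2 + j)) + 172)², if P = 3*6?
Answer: 38025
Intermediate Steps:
P = 18
j = 3
((V(P, -5) + (1*2 + j)) + 172)² = ((18 + (1*2 + 3)) + 172)² = ((18 + (2 + 3)) + 172)² = ((18 + 5) + 172)² = (23 + 172)² = 195² = 38025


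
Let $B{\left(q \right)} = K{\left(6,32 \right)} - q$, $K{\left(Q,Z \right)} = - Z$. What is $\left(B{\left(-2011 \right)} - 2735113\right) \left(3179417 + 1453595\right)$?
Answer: $-12662642619608$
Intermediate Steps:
$B{\left(q \right)} = -32 - q$ ($B{\left(q \right)} = \left(-1\right) 32 - q = -32 - q$)
$\left(B{\left(-2011 \right)} - 2735113\right) \left(3179417 + 1453595\right) = \left(\left(-32 - -2011\right) - 2735113\right) \left(3179417 + 1453595\right) = \left(\left(-32 + 2011\right) - 2735113\right) 4633012 = \left(1979 - 2735113\right) 4633012 = \left(-2733134\right) 4633012 = -12662642619608$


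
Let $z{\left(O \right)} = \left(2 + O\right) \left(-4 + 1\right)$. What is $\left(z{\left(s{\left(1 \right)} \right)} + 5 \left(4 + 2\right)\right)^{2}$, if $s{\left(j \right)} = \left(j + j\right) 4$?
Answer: $0$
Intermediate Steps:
$s{\left(j \right)} = 8 j$ ($s{\left(j \right)} = 2 j 4 = 8 j$)
$z{\left(O \right)} = -6 - 3 O$ ($z{\left(O \right)} = \left(2 + O\right) \left(-3\right) = -6 - 3 O$)
$\left(z{\left(s{\left(1 \right)} \right)} + 5 \left(4 + 2\right)\right)^{2} = \left(\left(-6 - 3 \cdot 8 \cdot 1\right) + 5 \left(4 + 2\right)\right)^{2} = \left(\left(-6 - 24\right) + 5 \cdot 6\right)^{2} = \left(\left(-6 - 24\right) + 30\right)^{2} = \left(-30 + 30\right)^{2} = 0^{2} = 0$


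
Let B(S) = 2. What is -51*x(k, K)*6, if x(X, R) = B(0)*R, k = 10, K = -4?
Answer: 2448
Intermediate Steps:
x(X, R) = 2*R
-51*x(k, K)*6 = -102*(-4)*6 = -51*(-8)*6 = 408*6 = 2448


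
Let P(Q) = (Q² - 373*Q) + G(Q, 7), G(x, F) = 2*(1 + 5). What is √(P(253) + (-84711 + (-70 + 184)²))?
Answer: I*√102063 ≈ 319.47*I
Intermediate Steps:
G(x, F) = 12 (G(x, F) = 2*6 = 12)
P(Q) = 12 + Q² - 373*Q (P(Q) = (Q² - 373*Q) + 12 = 12 + Q² - 373*Q)
√(P(253) + (-84711 + (-70 + 184)²)) = √((12 + 253² - 373*253) + (-84711 + (-70 + 184)²)) = √((12 + 64009 - 94369) + (-84711 + 114²)) = √(-30348 + (-84711 + 12996)) = √(-30348 - 71715) = √(-102063) = I*√102063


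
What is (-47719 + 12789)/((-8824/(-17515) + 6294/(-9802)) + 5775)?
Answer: -214173332425/35408570596 ≈ -6.0486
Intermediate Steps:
(-47719 + 12789)/((-8824/(-17515) + 6294/(-9802)) + 5775) = -34930/((-8824*(-1/17515) + 6294*(-1/9802)) + 5775) = -34930/((8824/17515 - 3147/4901) + 5775) = -34930/(-11873281/85841015 + 5775) = -34930/495719988344/85841015 = -34930*85841015/495719988344 = -214173332425/35408570596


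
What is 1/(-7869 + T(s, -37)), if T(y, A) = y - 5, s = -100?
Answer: -1/7974 ≈ -0.00012541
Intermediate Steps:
T(y, A) = -5 + y
1/(-7869 + T(s, -37)) = 1/(-7869 + (-5 - 100)) = 1/(-7869 - 105) = 1/(-7974) = -1/7974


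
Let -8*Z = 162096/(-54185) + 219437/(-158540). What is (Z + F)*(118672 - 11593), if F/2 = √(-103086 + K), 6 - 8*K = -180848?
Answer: 804996229379223/13744783840 + 107079*I*√321917 ≈ 58567.0 + 6.0754e+7*I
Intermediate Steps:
K = 90427/4 (K = ¾ - ⅛*(-180848) = ¾ + 22606 = 90427/4 ≈ 22607.)
F = I*√321917 (F = 2*√(-103086 + 90427/4) = 2*√(-321917/4) = 2*(I*√321917/2) = I*√321917 ≈ 567.38*I)
Z = 7517778737/13744783840 (Z = -(162096/(-54185) + 219437/(-158540))/8 = -(162096*(-1/54185) + 219437*(-1/158540))/8 = -(-162096/54185 - 219437/158540)/8 = -⅛*(-7517778737/1718097980) = 7517778737/13744783840 ≈ 0.54696)
(Z + F)*(118672 - 11593) = (7517778737/13744783840 + I*√321917)*(118672 - 11593) = (7517778737/13744783840 + I*√321917)*107079 = 804996229379223/13744783840 + 107079*I*√321917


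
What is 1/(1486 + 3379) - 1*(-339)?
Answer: 1649236/4865 ≈ 339.00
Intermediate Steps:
1/(1486 + 3379) - 1*(-339) = 1/4865 + 339 = 1649236/4865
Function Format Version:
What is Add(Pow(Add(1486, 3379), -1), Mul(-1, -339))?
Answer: Rational(1649236, 4865) ≈ 339.00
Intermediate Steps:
Add(Pow(Add(1486, 3379), -1), Mul(-1, -339)) = Add(Pow(4865, -1), 339) = Add(Rational(1, 4865), 339) = Rational(1649236, 4865)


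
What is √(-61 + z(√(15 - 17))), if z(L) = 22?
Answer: I*√39 ≈ 6.245*I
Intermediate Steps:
√(-61 + z(√(15 - 17))) = √(-61 + 22) = √(-39) = I*√39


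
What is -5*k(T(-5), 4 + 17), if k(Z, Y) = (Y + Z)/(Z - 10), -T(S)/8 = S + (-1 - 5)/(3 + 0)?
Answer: -385/46 ≈ -8.3696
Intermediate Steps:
T(S) = 16 - 8*S (T(S) = -8*(S + (-1 - 5)/(3 + 0)) = -8*(S - 6/3) = -8*(S - 6*⅓) = -8*(S - 2) = -8*(-2 + S) = 16 - 8*S)
k(Z, Y) = (Y + Z)/(-10 + Z)
-5*k(T(-5), 4 + 17) = -5*((4 + 17) + (16 - 8*(-5)))/(-10 + (16 - 8*(-5))) = -5*(21 + (16 + 40))/(-10 + (16 + 40)) = -5*(21 + 56)/(-10 + 56) = -5*77/46 = -385/46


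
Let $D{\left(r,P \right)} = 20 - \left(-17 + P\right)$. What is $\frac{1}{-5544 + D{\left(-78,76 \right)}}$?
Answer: $- \frac{1}{5583} \approx -0.00017912$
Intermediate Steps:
$D{\left(r,P \right)} = 37 - P$
$\frac{1}{-5544 + D{\left(-78,76 \right)}} = \frac{1}{-5544 + \left(37 - 76\right)} = \frac{1}{-5544 - 39} = \frac{1}{-5583} = - \frac{1}{5583}$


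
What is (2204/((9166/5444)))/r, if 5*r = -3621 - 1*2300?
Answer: -29996440/27135943 ≈ -1.1054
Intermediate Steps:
r = -5921/5 (r = (-3621 - 1*2300)/5 = (-3621 - 2300)/5 = (1/5)*(-5921) = -5921/5 ≈ -1184.2)
(2204/((9166/5444)))/r = (2204/((9166/5444)))/(-5921/5) = (2204/((9166*(1/5444))))*(-5/5921) = (2204/(4583/2722))*(-5/5921) = (2204*(2722/4583))*(-5/5921) = (5999288/4583)*(-5/5921) = -29996440/27135943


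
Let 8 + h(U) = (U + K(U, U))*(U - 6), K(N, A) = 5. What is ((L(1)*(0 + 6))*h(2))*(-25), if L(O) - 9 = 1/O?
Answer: 54000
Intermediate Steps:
L(O) = 9 + 1/O
h(U) = -8 + (-6 + U)*(5 + U) (h(U) = -8 + (U + 5)*(U - 6) = -8 + (5 + U)*(-6 + U) = -8 + (-6 + U)*(5 + U))
((L(1)*(0 + 6))*h(2))*(-25) = (((9 + 1/1)*(0 + 6))*(-38 + 2² - 1*2))*(-25) = (((9 + 1)*6)*(-38 + 4 - 2))*(-25) = ((10*6)*(-36))*(-25) = (60*(-36))*(-25) = -2160*(-25) = 54000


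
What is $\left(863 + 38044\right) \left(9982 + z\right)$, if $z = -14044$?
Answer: $-158040234$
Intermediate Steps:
$\left(863 + 38044\right) \left(9982 + z\right) = \left(863 + 38044\right) \left(9982 - 14044\right) = 38907 \left(-4062\right) = -158040234$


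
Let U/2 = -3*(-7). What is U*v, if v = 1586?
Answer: 66612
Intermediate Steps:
U = 42 (U = 2*(-3*(-7)) = 2*21 = 42)
U*v = 42*1586 = 66612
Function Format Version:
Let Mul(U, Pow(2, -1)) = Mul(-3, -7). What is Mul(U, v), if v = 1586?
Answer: 66612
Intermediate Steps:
U = 42 (U = Mul(2, Mul(-3, -7)) = Mul(2, 21) = 42)
Mul(U, v) = Mul(42, 1586) = 66612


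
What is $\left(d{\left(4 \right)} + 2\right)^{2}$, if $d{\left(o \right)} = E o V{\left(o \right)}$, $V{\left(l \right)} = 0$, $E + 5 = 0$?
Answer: $4$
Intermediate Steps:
$E = -5$ ($E = -5 + 0 = -5$)
$d{\left(o \right)} = 0$ ($d{\left(o \right)} = - 5 o 0 = 0$)
$\left(d{\left(4 \right)} + 2\right)^{2} = \left(0 + 2\right)^{2} = 2^{2} = 4$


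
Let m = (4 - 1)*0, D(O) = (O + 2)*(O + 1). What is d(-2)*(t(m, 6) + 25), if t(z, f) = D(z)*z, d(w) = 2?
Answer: 50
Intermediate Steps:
D(O) = (1 + O)*(2 + O) (D(O) = (2 + O)*(1 + O) = (1 + O)*(2 + O))
m = 0 (m = 3*0 = 0)
t(z, f) = z*(2 + z² + 3*z) (t(z, f) = (2 + z² + 3*z)*z = z*(2 + z² + 3*z))
d(-2)*(t(m, 6) + 25) = 2*(0*(2 + 0² + 3*0) + 25) = 2*(0*(2 + 0 + 0) + 25) = 2*(0*2 + 25) = 2*(0 + 25) = 2*25 = 50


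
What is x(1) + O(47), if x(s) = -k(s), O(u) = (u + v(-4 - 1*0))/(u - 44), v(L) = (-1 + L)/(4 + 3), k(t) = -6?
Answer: 150/7 ≈ 21.429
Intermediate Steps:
v(L) = -⅐ + L/7 (v(L) = (-1 + L)/7 = (-1 + L)*(⅐) = -⅐ + L/7)
O(u) = (-5/7 + u)/(-44 + u) (O(u) = (u + (-⅐ + (-4 - 1*0)/7))/(u - 44) = (u + (-⅐ + (-4 + 0)/7))/(-44 + u) = (u + (-⅐ + (⅐)*(-4)))/(-44 + u) = (u + (-⅐ - 4/7))/(-44 + u) = (u - 5/7)/(-44 + u) = (-5/7 + u)/(-44 + u))
x(s) = 6 (x(s) = -1*(-6) = 6)
x(1) + O(47) = 6 + (-5/7 + 47)/(-44 + 47) = 6 + (324/7)/3 = 6 + (⅓)*(324/7) = 6 + 108/7 = 150/7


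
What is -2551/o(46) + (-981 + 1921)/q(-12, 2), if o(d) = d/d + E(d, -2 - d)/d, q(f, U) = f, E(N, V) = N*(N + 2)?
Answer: -19168/147 ≈ -130.39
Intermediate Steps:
E(N, V) = N*(2 + N)
o(d) = 3 + d (o(d) = d/d + (d*(2 + d))/d = 1 + (2 + d) = 3 + d)
-2551/o(46) + (-981 + 1921)/q(-12, 2) = -2551/(3 + 46) + (-981 + 1921)/(-12) = -2551/49 + 940*(-1/12) = -2551*1/49 - 235/3 = -2551/49 - 235/3 = -19168/147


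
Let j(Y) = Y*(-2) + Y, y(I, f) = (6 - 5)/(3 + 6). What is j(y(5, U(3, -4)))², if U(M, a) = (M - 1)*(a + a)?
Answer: 1/81 ≈ 0.012346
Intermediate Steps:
U(M, a) = 2*a*(-1 + M) (U(M, a) = (-1 + M)*(2*a) = 2*a*(-1 + M))
y(I, f) = ⅑ (y(I, f) = 1/9 = 1*(⅑) = ⅑)
j(Y) = -Y (j(Y) = -2*Y + Y = -Y)
j(y(5, U(3, -4)))² = (-1*⅑)² = (-⅑)² = 1/81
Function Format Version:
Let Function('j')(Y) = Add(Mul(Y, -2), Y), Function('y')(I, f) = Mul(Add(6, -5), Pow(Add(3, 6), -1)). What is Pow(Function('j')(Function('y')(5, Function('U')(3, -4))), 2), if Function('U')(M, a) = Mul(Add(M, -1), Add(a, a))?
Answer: Rational(1, 81) ≈ 0.012346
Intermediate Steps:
Function('U')(M, a) = Mul(2, a, Add(-1, M)) (Function('U')(M, a) = Mul(Add(-1, M), Mul(2, a)) = Mul(2, a, Add(-1, M)))
Function('y')(I, f) = Rational(1, 9) (Function('y')(I, f) = Mul(1, Pow(9, -1)) = Mul(1, Rational(1, 9)) = Rational(1, 9))
Function('j')(Y) = Mul(-1, Y) (Function('j')(Y) = Add(Mul(-2, Y), Y) = Mul(-1, Y))
Pow(Function('j')(Function('y')(5, Function('U')(3, -4))), 2) = Pow(Mul(-1, Rational(1, 9)), 2) = Pow(Rational(-1, 9), 2) = Rational(1, 81)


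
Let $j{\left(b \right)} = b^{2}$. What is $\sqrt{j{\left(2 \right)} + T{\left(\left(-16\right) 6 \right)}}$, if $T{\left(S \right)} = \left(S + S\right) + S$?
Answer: $2 i \sqrt{71} \approx 16.852 i$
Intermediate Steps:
$T{\left(S \right)} = 3 S$ ($T{\left(S \right)} = 2 S + S = 3 S$)
$\sqrt{j{\left(2 \right)} + T{\left(\left(-16\right) 6 \right)}} = \sqrt{2^{2} + 3 \left(\left(-16\right) 6\right)} = \sqrt{4 + 3 \left(-96\right)} = \sqrt{4 - 288} = \sqrt{-284} = 2 i \sqrt{71}$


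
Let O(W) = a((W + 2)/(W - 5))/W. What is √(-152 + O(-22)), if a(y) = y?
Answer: I*√1490082/99 ≈ 12.33*I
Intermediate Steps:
O(W) = (2 + W)/(W*(-5 + W)) (O(W) = ((W + 2)/(W - 5))/W = ((2 + W)/(-5 + W))/W = (2 + W)/(W*(-5 + W)))
√(-152 + O(-22)) = √(-152 + (2 - 22)/((-22)*(-5 - 22))) = √(-152 - 1/22*(-20)/(-27)) = √(-152 - 1/22*(-1/27)*(-20)) = √(-152 - 10/297) = √(-45154/297) = I*√1490082/99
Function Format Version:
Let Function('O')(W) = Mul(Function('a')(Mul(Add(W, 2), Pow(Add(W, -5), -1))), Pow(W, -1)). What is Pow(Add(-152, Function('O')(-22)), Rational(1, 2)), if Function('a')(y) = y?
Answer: Mul(Rational(1, 99), I, Pow(1490082, Rational(1, 2))) ≈ Mul(12.330, I)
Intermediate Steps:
Function('O')(W) = Mul(Pow(W, -1), Pow(Add(-5, W), -1), Add(2, W)) (Function('O')(W) = Mul(Mul(Add(W, 2), Pow(Add(W, -5), -1)), Pow(W, -1)) = Mul(Mul(Add(2, W), Pow(Add(-5, W), -1)), Pow(W, -1)) = Mul(Mul(Pow(Add(-5, W), -1), Add(2, W)), Pow(W, -1)) = Mul(Pow(W, -1), Pow(Add(-5, W), -1), Add(2, W)))
Pow(Add(-152, Function('O')(-22)), Rational(1, 2)) = Pow(Add(-152, Mul(Pow(-22, -1), Pow(Add(-5, -22), -1), Add(2, -22))), Rational(1, 2)) = Pow(Add(-152, Mul(Rational(-1, 22), Pow(-27, -1), -20)), Rational(1, 2)) = Pow(Add(-152, Mul(Rational(-1, 22), Rational(-1, 27), -20)), Rational(1, 2)) = Pow(Add(-152, Rational(-10, 297)), Rational(1, 2)) = Pow(Rational(-45154, 297), Rational(1, 2)) = Mul(Rational(1, 99), I, Pow(1490082, Rational(1, 2)))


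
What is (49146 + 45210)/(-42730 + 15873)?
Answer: -94356/26857 ≈ -3.5133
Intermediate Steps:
(49146 + 45210)/(-42730 + 15873) = 94356/(-26857) = 94356*(-1/26857) = -94356/26857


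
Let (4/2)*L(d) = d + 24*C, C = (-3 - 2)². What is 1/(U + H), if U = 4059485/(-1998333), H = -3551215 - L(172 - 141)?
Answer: -3996666/14194289316283 ≈ -2.8157e-7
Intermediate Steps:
C = 25 (C = (-5)² = 25)
L(d) = 300 + d/2 (L(d) = (d + 24*25)/2 = (d + 600)/2 = (600 + d)/2 = 300 + d/2)
H = -7103061/2 (H = -3551215 - (300 + (172 - 141)/2) = -3551215 - (300 + (½)*31) = -3551215 - (300 + 31/2) = -3551215 - 1*631/2 = -3551215 - 631/2 = -7103061/2 ≈ -3.5515e+6)
U = -4059485/1998333 (U = 4059485*(-1/1998333) = -4059485/1998333 ≈ -2.0314)
1/(U + H) = 1/(-4059485/1998333 - 7103061/2) = 1/(-14194289316283/3996666) = -3996666/14194289316283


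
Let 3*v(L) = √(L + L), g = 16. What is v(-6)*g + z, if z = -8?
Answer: -8 + 32*I*√3/3 ≈ -8.0 + 18.475*I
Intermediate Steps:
v(L) = √2*√L/3 (v(L) = √(L + L)/3 = √(2*L)/3 = (√2*√L)/3 = √2*√L/3)
v(-6)*g + z = (√2*√(-6)/3)*16 - 8 = (√2*(I*√6)/3)*16 - 8 = (2*I*√3/3)*16 - 8 = 32*I*√3/3 - 8 = -8 + 32*I*√3/3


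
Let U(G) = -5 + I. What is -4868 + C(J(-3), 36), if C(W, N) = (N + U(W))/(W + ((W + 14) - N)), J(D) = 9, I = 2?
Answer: -19505/4 ≈ -4876.3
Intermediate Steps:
U(G) = -3 (U(G) = -5 + 2 = -3)
C(W, N) = (-3 + N)/(14 - N + 2*W) (C(W, N) = (N - 3)/(W + ((W + 14) - N)) = (-3 + N)/(W + ((14 + W) - N)) = (-3 + N)/(W + (14 + W - N)) = (-3 + N)/(14 - N + 2*W))
-4868 + C(J(-3), 36) = -4868 + (-3 + 36)/(14 - 1*36 + 2*9) = -4868 + 33/(14 - 36 + 18) = -4868 + 33/(-4) = -4868 - 1/4*33 = -4868 - 33/4 = -19505/4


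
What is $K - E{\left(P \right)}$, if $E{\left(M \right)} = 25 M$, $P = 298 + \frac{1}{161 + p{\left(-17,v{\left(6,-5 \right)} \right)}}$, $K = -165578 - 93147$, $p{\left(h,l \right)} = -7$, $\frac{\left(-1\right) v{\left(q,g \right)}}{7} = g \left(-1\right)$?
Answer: $- \frac{40990975}{154} \approx -2.6618 \cdot 10^{5}$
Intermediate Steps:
$v{\left(q,g \right)} = 7 g$ ($v{\left(q,g \right)} = - 7 g \left(-1\right) = - 7 \left(- g\right) = 7 g$)
$K = -258725$ ($K = -165578 - 93147 = -258725$)
$P = \frac{45893}{154}$ ($P = 298 + \frac{1}{161 - 7} = 298 + \frac{1}{154} = \frac{45893}{154} \approx 298.01$)
$K - E{\left(P \right)} = -258725 - 25 \cdot \frac{45893}{154} = -258725 - \frac{1147325}{154} = - \frac{40990975}{154}$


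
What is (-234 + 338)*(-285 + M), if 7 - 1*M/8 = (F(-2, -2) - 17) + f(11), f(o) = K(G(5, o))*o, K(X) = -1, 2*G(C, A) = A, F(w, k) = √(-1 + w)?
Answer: -520 - 832*I*√3 ≈ -520.0 - 1441.1*I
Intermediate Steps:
G(C, A) = A/2
f(o) = -o
M = 280 - 8*I*√3 (M = 56 - 8*((√(-1 - 2) - 17) - 1*11) = 56 - 8*((√(-3) - 17) - 11) = 56 - 8*((I*√3 - 17) - 11) = 56 - 8*((-17 + I*√3) - 11) = 56 - 8*(-28 + I*√3) = 56 + (224 - 8*I*√3) = 280 - 8*I*√3 ≈ 280.0 - 13.856*I)
(-234 + 338)*(-285 + M) = (-234 + 338)*(-285 + (280 - 8*I*√3)) = 104*(-5 - 8*I*√3) = -520 - 832*I*√3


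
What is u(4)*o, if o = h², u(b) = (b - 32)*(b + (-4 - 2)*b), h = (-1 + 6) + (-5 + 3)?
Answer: 5040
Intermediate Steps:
h = 3 (h = 5 - 2 = 3)
u(b) = -5*b*(-32 + b) (u(b) = (-32 + b)*(b - 6*b) = (-32 + b)*(-5*b) = -5*b*(-32 + b))
o = 9 (o = 3² = 9)
u(4)*o = (5*4*(32 - 1*4))*9 = (5*4*(32 - 4))*9 = (5*4*28)*9 = 560*9 = 5040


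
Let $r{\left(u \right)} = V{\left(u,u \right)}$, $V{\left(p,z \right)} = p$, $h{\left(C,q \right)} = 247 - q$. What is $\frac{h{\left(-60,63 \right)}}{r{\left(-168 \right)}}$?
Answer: $- \frac{23}{21} \approx -1.0952$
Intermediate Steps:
$r{\left(u \right)} = u$
$\frac{h{\left(-60,63 \right)}}{r{\left(-168 \right)}} = \frac{247 - 63}{-168} = \left(247 - 63\right) \left(- \frac{1}{168}\right) = 184 \left(- \frac{1}{168}\right) = - \frac{23}{21}$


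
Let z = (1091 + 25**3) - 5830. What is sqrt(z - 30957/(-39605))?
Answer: sqrt(2155854935)/445 ≈ 104.34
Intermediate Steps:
z = 10886 (z = (1091 + 15625) - 5830 = 16716 - 5830 = 10886)
sqrt(z - 30957/(-39605)) = sqrt(10886 - 30957/(-39605)) = sqrt(10886 - 30957*(-1/39605)) = sqrt(10886 + 30957/39605) = sqrt(431170987/39605) = sqrt(2155854935)/445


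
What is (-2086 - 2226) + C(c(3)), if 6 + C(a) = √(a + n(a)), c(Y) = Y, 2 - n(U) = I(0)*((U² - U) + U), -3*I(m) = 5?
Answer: -4318 + 2*√5 ≈ -4313.5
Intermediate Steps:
I(m) = -5/3 (I(m) = -⅓*5 = -5/3)
n(U) = 2 + 5*U²/3 (n(U) = 2 - (-5)*((U² - U) + U)/3 = 2 - (-5)*U²/3 = 2 + 5*U²/3)
C(a) = -6 + √(2 + a + 5*a²/3) (C(a) = -6 + √(a + (2 + 5*a²/3)) = -6 + √(2 + a + 5*a²/3))
(-2086 - 2226) + C(c(3)) = (-2086 - 2226) + (-6 + √(18 + 9*3 + 15*3²)/3) = -4312 + (-6 + √(18 + 27 + 15*9)/3) = -4312 + (-6 + √(18 + 27 + 135)/3) = -4312 + (-6 + √180/3) = -4312 + (-6 + (6*√5)/3) = -4312 + (-6 + 2*√5) = -4318 + 2*√5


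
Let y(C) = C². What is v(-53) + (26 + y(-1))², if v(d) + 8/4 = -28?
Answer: 699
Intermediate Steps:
v(d) = -30 (v(d) = -2 - 28 = -30)
v(-53) + (26 + y(-1))² = -30 + (26 + (-1)²)² = -30 + (26 + 1)² = -30 + 27² = -30 + 729 = 699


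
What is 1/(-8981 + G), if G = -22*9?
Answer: -1/9179 ≈ -0.00010894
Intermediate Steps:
G = -198
1/(-8981 + G) = 1/(-8981 - 198) = 1/(-9179) = -1/9179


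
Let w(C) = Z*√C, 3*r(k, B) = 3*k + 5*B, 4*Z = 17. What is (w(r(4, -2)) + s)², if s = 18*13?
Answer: 1314433/24 + 663*√6 ≈ 56392.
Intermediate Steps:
Z = 17/4 (Z = (¼)*17 = 17/4 ≈ 4.2500)
s = 234
r(k, B) = k + 5*B/3 (r(k, B) = (3*k + 5*B)/3 = k + 5*B/3)
w(C) = 17*√C/4
(w(r(4, -2)) + s)² = (17*√(4 + (5/3)*(-2))/4 + 234)² = (17*√(4 - 10/3)/4 + 234)² = (17*√(⅔)/4 + 234)² = (17*(√6/3)/4 + 234)² = (17*√6/12 + 234)² = (234 + 17*√6/12)²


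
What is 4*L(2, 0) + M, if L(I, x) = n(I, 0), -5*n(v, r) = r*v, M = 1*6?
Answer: 6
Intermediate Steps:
M = 6
n(v, r) = -r*v/5
L(I, x) = 0 (L(I, x) = -⅕*0*I = 0)
4*L(2, 0) + M = 4*0 + 6 = 0 + 6 = 6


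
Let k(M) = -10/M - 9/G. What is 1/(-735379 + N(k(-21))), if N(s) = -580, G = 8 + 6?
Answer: -1/735959 ≈ -1.3588e-6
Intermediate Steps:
G = 14
k(M) = -9/14 - 10/M (k(M) = -10/M - 9/14 = -9/14 - 10/M)
1/(-735379 + N(k(-21))) = 1/(-735379 - 580) = 1/(-735959) = -1/735959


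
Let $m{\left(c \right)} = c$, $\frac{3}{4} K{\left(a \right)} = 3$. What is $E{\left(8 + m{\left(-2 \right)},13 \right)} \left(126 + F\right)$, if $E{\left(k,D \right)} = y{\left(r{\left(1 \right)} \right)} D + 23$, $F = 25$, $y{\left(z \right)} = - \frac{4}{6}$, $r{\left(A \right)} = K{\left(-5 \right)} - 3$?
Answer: $\frac{6493}{3} \approx 2164.3$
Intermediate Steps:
$K{\left(a \right)} = 4$ ($K{\left(a \right)} = \frac{4}{3} \cdot 3 = 4$)
$r{\left(A \right)} = 1$ ($r{\left(A \right)} = 4 - 3 = 1$)
$y{\left(z \right)} = - \frac{2}{3}$ ($y{\left(z \right)} = \left(-4\right) \frac{1}{6} = - \frac{2}{3}$)
$E{\left(k,D \right)} = 23 - \frac{2 D}{3}$ ($E{\left(k,D \right)} = - \frac{2 D}{3} + 23 = 23 - \frac{2 D}{3}$)
$E{\left(8 + m{\left(-2 \right)},13 \right)} \left(126 + F\right) = \left(23 - \frac{26}{3}\right) \left(126 + 25\right) = \left(23 - \frac{26}{3}\right) 151 = \frac{43}{3} \cdot 151 = \frac{6493}{3}$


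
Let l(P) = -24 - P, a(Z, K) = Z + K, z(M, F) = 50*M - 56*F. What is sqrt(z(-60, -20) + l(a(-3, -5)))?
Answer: 2*I*sqrt(474) ≈ 43.543*I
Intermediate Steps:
z(M, F) = -56*F + 50*M
a(Z, K) = K + Z
sqrt(z(-60, -20) + l(a(-3, -5))) = sqrt((-56*(-20) + 50*(-60)) + (-24 - (-5 - 3))) = sqrt((1120 - 3000) + (-24 - 1*(-8))) = sqrt(-1880 + (-24 + 8)) = sqrt(-1880 - 16) = sqrt(-1896) = 2*I*sqrt(474)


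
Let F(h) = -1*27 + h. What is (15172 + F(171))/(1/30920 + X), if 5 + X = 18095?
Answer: 473570720/559342801 ≈ 0.84666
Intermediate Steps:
F(h) = -27 + h
X = 18090 (X = -5 + 18095 = 18090)
(15172 + F(171))/(1/30920 + X) = (15172 + (-27 + 171))/(1/30920 + 18090) = (15172 + 144)/(1/30920 + 18090) = 15316/(559342801/30920) = 15316*(30920/559342801) = 473570720/559342801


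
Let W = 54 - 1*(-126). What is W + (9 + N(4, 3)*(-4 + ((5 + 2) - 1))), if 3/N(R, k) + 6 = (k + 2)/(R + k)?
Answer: 6951/37 ≈ 187.86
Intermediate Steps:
N(R, k) = 3/(-6 + (2 + k)/(R + k)) (N(R, k) = 3/(-6 + (k + 2)/(R + k)) = 3/(-6 + (2 + k)/(R + k)))
W = 180 (W = 54 + 126 = 180)
W + (9 + N(4, 3)*(-4 + ((5 + 2) - 1))) = 180 + (9 + (3*(-1*4 - 1*3)/(-2 + 5*3 + 6*4))*(-4 + ((5 + 2) - 1))) = 180 + (9 + (3*(-4 - 3)/(-2 + 15 + 24))*(-4 + (7 - 1))) = 180 + (9 + (3*(-7)/37)*(-4 + 6)) = 180 + (9 + (3*(1/37)*(-7))*2) = 180 + (9 - 21/37*2) = 180 + (9 - 42/37) = 180 + 291/37 = 6951/37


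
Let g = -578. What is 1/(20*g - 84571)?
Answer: -1/96131 ≈ -1.0402e-5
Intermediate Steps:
1/(20*g - 84571) = 1/(20*(-578) - 84571) = 1/(-11560 - 84571) = 1/(-96131) = -1/96131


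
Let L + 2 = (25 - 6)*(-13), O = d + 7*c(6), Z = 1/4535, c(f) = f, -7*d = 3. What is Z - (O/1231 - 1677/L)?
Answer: -21953473749/3243481885 ≈ -6.7685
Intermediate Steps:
d = -3/7 (d = -⅐*3 = -3/7 ≈ -0.42857)
Z = 1/4535 ≈ 0.00022051
O = 291/7 (O = -3/7 + 7*6 = -3/7 + 42 = 291/7 ≈ 41.571)
L = -249 (L = -2 + (25 - 6)*(-13) = -2 + 19*(-13) = -2 - 247 = -249)
Z - (O/1231 - 1677/L) = 1/4535 - ((291/7)/1231 - 1677/(-249)) = 1/4535 - ((291/7)*(1/1231) - 1677*(-1/249)) = 1/4535 - (291/8617 + 559/83) = 1/4535 - 1*4841056/715211 = 1/4535 - 4841056/715211 = -21953473749/3243481885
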